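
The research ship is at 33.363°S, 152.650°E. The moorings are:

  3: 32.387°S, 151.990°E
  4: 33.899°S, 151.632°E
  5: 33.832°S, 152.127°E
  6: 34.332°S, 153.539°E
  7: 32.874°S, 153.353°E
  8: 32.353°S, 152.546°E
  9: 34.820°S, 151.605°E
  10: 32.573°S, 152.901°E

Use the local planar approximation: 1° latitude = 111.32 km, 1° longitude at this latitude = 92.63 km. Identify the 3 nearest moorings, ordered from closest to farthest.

Distances from 33.363°S, 152.650°E:
3: √((0.976·111.32)² + (-0.660·92.63)²) = √(11804.45744 + 3737.58604) = 124.668 km
4: √((-0.536·111.32)² + (-1.018·92.63)²) = √(3560.21294 + 8891.98833) = 111.589 km
5: √((-0.469·111.32)² + (-0.523·92.63)²) = √(2725.78803 + 2346.96550) = 71.223 km
6: √((-0.969·111.32)² + (0.889·92.63)²) = √(11635.73842 + 6781.20463) = 135.709 km
7: √((0.489·111.32)² + (0.703·92.63)²) = √(2963.22148 + 4240.46983) = 84.875 km
8: √((1.010·111.32)² + (-0.104·92.63)²) = √(12641.22446 + 92.80471) = 112.845 km
9: √((-1.457·111.32)² + (-1.045·92.63)²) = √(26306.64710 + 9369.92056) = 188.882 km
10: √((0.790·111.32)² + (0.251·92.63)²) = √(7733.93607 + 540.56855) = 90.964 km
Sorted: 5 (71.223 km) < 7 (84.875 km) < 10 (90.964 km) < 4 (111.589 km) < 8 (112.845 km) < …

5, 7, 10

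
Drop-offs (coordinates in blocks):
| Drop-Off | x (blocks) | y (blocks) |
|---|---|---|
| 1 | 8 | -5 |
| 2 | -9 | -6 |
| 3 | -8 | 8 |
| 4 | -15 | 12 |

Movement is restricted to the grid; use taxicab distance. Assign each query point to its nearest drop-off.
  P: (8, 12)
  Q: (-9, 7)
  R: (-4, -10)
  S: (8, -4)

P→1; Q→3; R→2; S→1

P at (8, 12):
  1: |0| + |-17| = 0 + 17 = 17 blocks
  2: |-17| + |-18| = 17 + 18 = 35 blocks
  3: |-16| + |-4| = 16 + 4 = 20 blocks
  4: |-23| + |0| = 23 + 0 = 23 blocks
  → nearest: 1 (17 blocks)
Q at (-9, 7):
  1: |17| + |-12| = 17 + 12 = 29 blocks
  2: |0| + |-13| = 0 + 13 = 13 blocks
  3: |1| + |1| = 1 + 1 = 2 blocks
  4: |-6| + |5| = 6 + 5 = 11 blocks
  → nearest: 3 (2 blocks)
R at (-4, -10):
  1: |12| + |5| = 12 + 5 = 17 blocks
  2: |-5| + |4| = 5 + 4 = 9 blocks
  3: |-4| + |18| = 4 + 18 = 22 blocks
  4: |-11| + |22| = 11 + 22 = 33 blocks
  → nearest: 2 (9 blocks)
S at (8, -4):
  1: |0| + |-1| = 0 + 1 = 1 blocks
  2: |-17| + |-2| = 17 + 2 = 19 blocks
  3: |-16| + |12| = 16 + 12 = 28 blocks
  4: |-23| + |16| = 23 + 16 = 39 blocks
  → nearest: 1 (1 blocks)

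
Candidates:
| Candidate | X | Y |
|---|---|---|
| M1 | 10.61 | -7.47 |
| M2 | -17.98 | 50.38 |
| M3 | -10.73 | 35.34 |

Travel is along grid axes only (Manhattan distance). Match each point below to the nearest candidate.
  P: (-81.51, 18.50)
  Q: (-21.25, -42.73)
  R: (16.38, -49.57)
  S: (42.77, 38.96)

P→M3; Q→M1; R→M1; S→M3

P at (-81.51, 18.50):
  M1: 118.09
  M2: 95.41
  M3: 87.62
  → nearest: M3 (87.62)
Q at (-21.25, -42.73):
  M1: 67.12
  M2: 96.38
  M3: 88.59
  → nearest: M1 (67.12)
R at (16.38, -49.57):
  M1: 47.87
  M2: 134.31
  M3: 112.02
  → nearest: M1 (47.87)
S at (42.77, 38.96):
  M1: 78.59
  M2: 72.17
  M3: 57.12
  → nearest: M3 (57.12)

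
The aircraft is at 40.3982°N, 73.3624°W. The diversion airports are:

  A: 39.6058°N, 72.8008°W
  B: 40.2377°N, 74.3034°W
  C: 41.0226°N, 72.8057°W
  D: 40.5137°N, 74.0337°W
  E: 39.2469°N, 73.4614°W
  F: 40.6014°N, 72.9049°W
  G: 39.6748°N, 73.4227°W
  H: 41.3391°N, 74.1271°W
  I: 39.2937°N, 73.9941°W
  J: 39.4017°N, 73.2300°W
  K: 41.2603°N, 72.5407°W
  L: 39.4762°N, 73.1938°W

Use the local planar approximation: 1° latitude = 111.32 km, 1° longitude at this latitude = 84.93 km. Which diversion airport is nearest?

Distances from 40.3982°N, 73.3624°W:
A: 100.2795 km
B: 81.8920 km
C: 84.0645 km
D: 58.4453 km
E: 128.4382 km
F: 44.9602 km
G: 80.6916 km
H: 123.2423 km
I: 134.1483 km
J: 111.4988 km
K: 118.6603 km
L: 103.6311 km
Minimum: F at 44.9602 km.

F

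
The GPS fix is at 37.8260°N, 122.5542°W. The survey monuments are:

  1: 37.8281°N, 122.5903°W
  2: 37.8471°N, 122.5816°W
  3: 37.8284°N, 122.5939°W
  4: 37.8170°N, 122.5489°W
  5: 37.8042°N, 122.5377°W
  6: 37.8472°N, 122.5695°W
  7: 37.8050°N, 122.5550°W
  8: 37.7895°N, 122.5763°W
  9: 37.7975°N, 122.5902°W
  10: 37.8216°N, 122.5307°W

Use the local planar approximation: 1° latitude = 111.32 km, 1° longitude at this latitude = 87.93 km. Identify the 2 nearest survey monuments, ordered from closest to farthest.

4, 10

Distances from 37.8260°N, 122.5542°W:
1: 3.1829 km
2: 3.3648 km
3: 3.5010 km
4: 1.1050 km
5: 2.8274 km
6: 2.7165 km
7: 2.3388 km
8: 4.5040 km
9: 4.4817 km
10: 2.1236 km
Sorted: 4 (1.1050 km) < 10 (2.1236 km) < 7 (2.3388 km) < 6 (2.7165 km) < …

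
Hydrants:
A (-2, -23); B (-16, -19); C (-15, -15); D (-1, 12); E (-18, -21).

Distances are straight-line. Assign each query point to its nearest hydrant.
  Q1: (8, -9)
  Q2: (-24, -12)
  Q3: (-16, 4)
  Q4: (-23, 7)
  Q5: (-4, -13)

Q1 at (8, -9):
  A: √((-10)² + (-14)²) = √(100.000 + 196.000) = 17.2
  B: √((-24)² + (-10)²) = √(576.000 + 100.000) = 26.0
  C: √((-23)² + (-6)²) = √(529.000 + 36.000) = 23.8
  D: √((-9)² + (21)²) = √(81.000 + 441.000) = 22.8
  E: √((-26)² + (-12)²) = √(676.000 + 144.000) = 28.6
  → nearest: A (17.2)
Q2 at (-24, -12):
  A: √((22)² + (-11)²) = √(484.000 + 121.000) = 24.6
  B: √((8)² + (-7)²) = √(64.000 + 49.000) = 10.6
  C: √((9)² + (-3)²) = √(81.000 + 9.000) = 9.5
  D: √((23)² + (24)²) = √(529.000 + 576.000) = 33.2
  E: √((6)² + (-9)²) = √(36.000 + 81.000) = 10.8
  → nearest: C (9.5)
Q3 at (-16, 4):
  A: √((14)² + (-27)²) = √(196.000 + 729.000) = 30.4
  B: √((0)² + (-23)²) = √(0.000 + 529.000) = 23.0
  C: √((1)² + (-19)²) = √(1.000 + 361.000) = 19.0
  D: √((15)² + (8)²) = √(225.000 + 64.000) = 17.0
  E: √((-2)² + (-25)²) = √(4.000 + 625.000) = 25.1
  → nearest: D (17.0)
Q4 at (-23, 7):
  A: √((21)² + (-30)²) = √(441.000 + 900.000) = 36.6
  B: √((7)² + (-26)²) = √(49.000 + 676.000) = 26.9
  C: √((8)² + (-22)²) = √(64.000 + 484.000) = 23.4
  D: √((22)² + (5)²) = √(484.000 + 25.000) = 22.6
  E: √((5)² + (-28)²) = √(25.000 + 784.000) = 28.4
  → nearest: D (22.6)
Q5 at (-4, -13):
  A: √((2)² + (-10)²) = √(4.000 + 100.000) = 10.2
  B: √((-12)² + (-6)²) = √(144.000 + 36.000) = 13.4
  C: √((-11)² + (-2)²) = √(121.000 + 4.000) = 11.2
  D: √((3)² + (25)²) = √(9.000 + 625.000) = 25.2
  E: √((-14)² + (-8)²) = √(196.000 + 64.000) = 16.1
  → nearest: A (10.2)

Q1→A; Q2→C; Q3→D; Q4→D; Q5→A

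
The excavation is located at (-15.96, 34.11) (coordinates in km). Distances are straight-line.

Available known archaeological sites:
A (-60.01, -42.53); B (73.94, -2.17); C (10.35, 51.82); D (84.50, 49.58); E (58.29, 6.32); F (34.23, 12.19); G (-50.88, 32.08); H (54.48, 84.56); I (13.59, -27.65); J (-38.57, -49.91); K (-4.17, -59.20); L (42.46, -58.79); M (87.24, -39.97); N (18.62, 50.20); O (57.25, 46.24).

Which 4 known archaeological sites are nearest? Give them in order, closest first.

C, G, N, F

Distances from (-15.96, 34.11):
A: 88.40 km
B: 96.94 km
C: 31.72 km
D: 101.64 km
E: 79.28 km
F: 54.77 km
G: 34.98 km
H: 86.64 km
I: 68.47 km
J: 87.01 km
K: 94.05 km
L: 109.74 km
M: 127.04 km
N: 38.14 km
O: 74.21 km
Sorted: C (31.72 km) < G (34.98 km) < N (38.14 km) < F (54.77 km) < I (68.47 km) < O (74.21 km) < …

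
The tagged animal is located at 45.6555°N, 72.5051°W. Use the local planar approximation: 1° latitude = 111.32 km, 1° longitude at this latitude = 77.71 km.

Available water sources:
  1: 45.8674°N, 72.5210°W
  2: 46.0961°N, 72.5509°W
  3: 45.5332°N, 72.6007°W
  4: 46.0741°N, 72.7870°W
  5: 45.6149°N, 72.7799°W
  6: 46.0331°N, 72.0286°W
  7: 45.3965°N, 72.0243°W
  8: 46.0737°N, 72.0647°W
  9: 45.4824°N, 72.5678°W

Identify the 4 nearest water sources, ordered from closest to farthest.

Distances from 45.6555°N, 72.5051°W:
1: 23.6210 km
2: 49.1766 km
3: 15.5095 km
4: 51.4909 km
5: 21.8277 km
6: 56.0181 km
7: 47.1939 km
8: 57.7800 km
9: 19.8760 km
Sorted: 3 (15.5095 km) < 9 (19.8760 km) < 5 (21.8277 km) < 1 (23.6210 km) < 7 (47.1939 km) < 2 (49.1766 km) < …

3, 9, 5, 1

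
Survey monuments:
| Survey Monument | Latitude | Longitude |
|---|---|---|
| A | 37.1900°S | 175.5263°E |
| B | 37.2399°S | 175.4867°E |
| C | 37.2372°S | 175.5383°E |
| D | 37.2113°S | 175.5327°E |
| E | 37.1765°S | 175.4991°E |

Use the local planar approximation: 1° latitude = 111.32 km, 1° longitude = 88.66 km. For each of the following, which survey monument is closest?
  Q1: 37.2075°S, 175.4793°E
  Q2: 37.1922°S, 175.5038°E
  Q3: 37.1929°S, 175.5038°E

Q1 at 37.2075°S, 175.4793°E:
  A: √((0.0175·111.32)² + (0.0470·88.66)²) = √(3.795094 + 17.364056) = 4.5999 km
  B: √((-0.0324·111.32)² + (0.0074·88.66)²) = √(13.008775 + 0.430446) = 3.6660 km
  C: √((-0.0297·111.32)² + (0.0590·88.66)²) = √(10.930985 + 27.362733) = 6.1882 km
  D: √((-0.0038·111.32)² + (0.0534·88.66)²) = √(0.178943 + 22.414960) = 4.7533 km
  E: √((0.0310·111.32)² + (0.0198·88.66)²) = √(11.908849 + 3.081668) = 3.8718 km
  → nearest: B (3.6660 km)
Q2 at 37.1922°S, 175.5038°E:
  A: √((0.0022·111.32)² + (0.0225·88.66)²) = √(0.059978 + 3.979427) = 2.0098 km
  B: √((-0.0477·111.32)² + (-0.0171·88.66)²) = √(28.195718 + 2.298517) = 5.5222 km
  C: √((-0.0450·111.32)² + (0.0345·88.66)²) = √(25.094088 + 9.356074) = 5.8694 km
  D: √((-0.0191·111.32)² + (0.0289·88.66)²) = √(4.520777 + 6.565248) = 3.3296 km
  E: √((0.0157·111.32)² + (-0.0047·88.66)²) = √(3.054539 + 0.173641) = 1.7967 km
  → nearest: E (1.7967 km)
Q3 at 37.1929°S, 175.5038°E:
  A: √((0.0029·111.32)² + (0.0225·88.66)²) = √(0.104218 + 3.979427) = 2.0208 km
  B: √((-0.0470·111.32)² + (-0.0171·88.66)²) = √(27.374243 + 2.298517) = 5.4473 km
  C: √((-0.0443·111.32)² + (0.0345·88.66)²) = √(24.319456 + 9.356074) = 5.8031 km
  D: √((-0.0184·111.32)² + (0.0289·88.66)²) = √(4.195484 + 6.565248) = 3.2804 km
  E: √((0.0164·111.32)² + (-0.0047·88.66)²) = √(3.332991 + 0.173641) = 1.8726 km
  → nearest: E (1.8726 km)

Q1→B; Q2→E; Q3→E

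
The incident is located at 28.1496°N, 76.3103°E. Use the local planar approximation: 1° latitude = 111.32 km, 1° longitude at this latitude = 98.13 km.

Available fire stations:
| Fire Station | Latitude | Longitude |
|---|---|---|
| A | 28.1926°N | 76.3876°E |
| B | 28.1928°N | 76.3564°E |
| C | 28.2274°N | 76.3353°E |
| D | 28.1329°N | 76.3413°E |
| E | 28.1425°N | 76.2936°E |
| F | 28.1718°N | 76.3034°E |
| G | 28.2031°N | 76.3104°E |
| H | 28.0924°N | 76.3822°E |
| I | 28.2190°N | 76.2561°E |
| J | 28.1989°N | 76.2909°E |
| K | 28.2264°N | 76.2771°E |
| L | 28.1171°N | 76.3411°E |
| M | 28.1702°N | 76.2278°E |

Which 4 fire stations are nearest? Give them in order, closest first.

Distances from 28.1496°N, 76.3103°E:
A: 8.9695 km
B: 6.6024 km
C: 9.0014 km
D: 3.5651 km
E: 1.8194 km
F: 2.5624 km
G: 5.9556 km
H: 9.5040 km
I: 9.3794 km
J: 5.8089 km
K: 9.1491 km
L: 4.7142 km
M: 8.4142 km
Sorted: E (1.8194 km) < F (2.5624 km) < D (3.5651 km) < L (4.7142 km) < J (5.8089 km) < G (5.9556 km) < …

E, F, D, L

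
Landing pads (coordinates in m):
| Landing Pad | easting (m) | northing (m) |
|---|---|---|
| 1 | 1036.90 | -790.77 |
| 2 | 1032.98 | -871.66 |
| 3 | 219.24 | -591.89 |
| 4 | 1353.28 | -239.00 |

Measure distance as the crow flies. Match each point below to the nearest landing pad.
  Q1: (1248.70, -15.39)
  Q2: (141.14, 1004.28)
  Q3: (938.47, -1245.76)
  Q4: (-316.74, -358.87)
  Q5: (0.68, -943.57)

Q1 at (1248.70, -15.39):
  1: √((-211.80)² + (-775.38)²) = √(44859.2400 + 601214.1444) = 803.79 m
  2: √((-215.72)² + (-856.27)²) = √(46535.1184 + 733198.3129) = 883.03 m
  3: √((-1029.46)² + (-576.50)²) = √(1059787.8916 + 332352.2500) = 1179.89 m
  4: √((104.58)² + (-223.61)²) = √(10936.9764 + 50001.4321) = 246.86 m
  → nearest: 4 (246.86 m)
Q2 at (141.14, 1004.28):
  1: √((895.76)² + (-1795.05)²) = √(802385.9776 + 3222204.5025) = 2006.14 m
  2: √((891.84)² + (-1875.94)²) = √(795378.5856 + 3519150.8836) = 2077.14 m
  3: √((78.10)² + (-1596.17)²) = √(6099.6100 + 2547758.6689) = 1598.08 m
  4: √((1212.14)² + (-1243.28)²) = √(1469283.3796 + 1545745.1584) = 1736.38 m
  → nearest: 3 (1598.08 m)
Q3 at (938.47, -1245.76):
  1: √((98.43)² + (454.99)²) = √(9688.4649 + 207015.9001) = 465.52 m
  2: √((94.51)² + (374.10)²) = √(8932.1401 + 139950.8100) = 385.85 m
  3: √((-719.23)² + (653.87)²) = √(517291.7929 + 427545.9769) = 972.03 m
  4: √((414.81)² + (1006.76)²) = √(172067.3361 + 1013565.6976) = 1088.87 m
  → nearest: 2 (385.85 m)
Q4 at (-316.74, -358.87):
  1: √((1353.64)² + (-431.90)²) = √(1832341.2496 + 186537.6100) = 1420.87 m
  2: √((1349.72)² + (-512.79)²) = √(1821744.0784 + 262953.5841) = 1443.85 m
  3: √((535.98)² + (-233.02)²) = √(287274.5604 + 54298.3204) = 584.44 m
  4: √((1670.02)² + (119.87)²) = √(2788966.8004 + 14368.8169) = 1674.32 m
  → nearest: 3 (584.44 m)
Q5 at (0.68, -943.57):
  1: √((1036.22)² + (152.80)²) = √(1073751.8884 + 23347.8400) = 1047.43 m
  2: √((1032.30)² + (71.91)²) = √(1065643.2900 + 5171.0481) = 1034.80 m
  3: √((218.56)² + (351.68)²) = √(47768.4736 + 123678.8224) = 414.06 m
  4: √((1352.60)² + (704.57)²) = √(1829526.7600 + 496418.8849) = 1525.11 m
  → nearest: 3 (414.06 m)

Q1→4; Q2→3; Q3→2; Q4→3; Q5→3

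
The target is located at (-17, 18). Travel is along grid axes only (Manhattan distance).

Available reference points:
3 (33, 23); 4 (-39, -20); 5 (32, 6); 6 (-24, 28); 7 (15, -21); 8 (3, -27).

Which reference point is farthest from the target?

7

Distances from (-17, 18):
3: |50| + |5| = 50 + 5 = 55
4: |-22| + |-38| = 22 + 38 = 60
5: |49| + |-12| = 49 + 12 = 61
6: |-7| + |10| = 7 + 10 = 17
7: |32| + |-39| = 32 + 39 = 71
8: |20| + |-45| = 20 + 45 = 65
Maximum: 7 at 71.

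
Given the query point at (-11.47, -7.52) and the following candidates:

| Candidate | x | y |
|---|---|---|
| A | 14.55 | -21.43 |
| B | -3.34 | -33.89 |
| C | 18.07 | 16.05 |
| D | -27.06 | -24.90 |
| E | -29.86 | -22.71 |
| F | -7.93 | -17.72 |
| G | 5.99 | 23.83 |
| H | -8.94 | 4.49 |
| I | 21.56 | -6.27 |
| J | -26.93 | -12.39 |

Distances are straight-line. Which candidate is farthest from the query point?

C

Distances from (-11.47, -7.52):
A: 29.50
B: 27.59
C: 37.79
D: 23.35
E: 23.85
F: 10.80
G: 35.88
H: 12.27
I: 33.05
J: 16.21
Maximum: C at 37.79.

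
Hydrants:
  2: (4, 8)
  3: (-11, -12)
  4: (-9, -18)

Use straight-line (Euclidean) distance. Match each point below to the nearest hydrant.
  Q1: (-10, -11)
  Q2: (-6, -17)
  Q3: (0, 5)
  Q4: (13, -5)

Q1 at (-10, -11):
  2: √((14)² + (19)²) = √(196.00000 + 361.00000) = 23.601
  3: √((-1)² + (-1)²) = √(1.00000 + 1.00000) = 1.414
  4: √((1)² + (-7)²) = √(1.00000 + 49.00000) = 7.071
  → nearest: 3 (1.414)
Q2 at (-6, -17):
  2: √((10)² + (25)²) = √(100.00000 + 625.00000) = 26.926
  3: √((-5)² + (5)²) = √(25.00000 + 25.00000) = 7.071
  4: √((-3)² + (-1)²) = √(9.00000 + 1.00000) = 3.162
  → nearest: 4 (3.162)
Q3 at (0, 5):
  2: √((4)² + (3)²) = √(16.00000 + 9.00000) = 5.000
  3: √((-11)² + (-17)²) = √(121.00000 + 289.00000) = 20.248
  4: √((-9)² + (-23)²) = √(81.00000 + 529.00000) = 24.698
  → nearest: 2 (5.000)
Q4 at (13, -5):
  2: √((-9)² + (13)²) = √(81.00000 + 169.00000) = 15.811
  3: √((-24)² + (-7)²) = √(576.00000 + 49.00000) = 25.000
  4: √((-22)² + (-13)²) = √(484.00000 + 169.00000) = 25.554
  → nearest: 2 (15.811)

Q1→3; Q2→4; Q3→2; Q4→2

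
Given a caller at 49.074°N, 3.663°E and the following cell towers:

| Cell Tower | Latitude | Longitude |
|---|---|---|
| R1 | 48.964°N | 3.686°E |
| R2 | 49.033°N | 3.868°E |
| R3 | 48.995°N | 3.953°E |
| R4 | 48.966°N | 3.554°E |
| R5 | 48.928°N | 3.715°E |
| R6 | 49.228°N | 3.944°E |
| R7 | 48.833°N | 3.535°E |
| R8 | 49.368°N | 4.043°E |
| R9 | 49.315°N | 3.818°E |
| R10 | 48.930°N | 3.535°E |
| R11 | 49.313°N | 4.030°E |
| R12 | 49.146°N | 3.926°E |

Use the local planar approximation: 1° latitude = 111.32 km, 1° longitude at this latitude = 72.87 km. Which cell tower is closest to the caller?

Distances from 49.074°N, 3.663°E:
R1: √((-0.110·111.32)² + (0.023·72.87)²) = √(149.94492 + 2.80901) = 12.359 km
R2: √((-0.041·111.32)² + (0.205·72.87)²) = √(20.83119 + 223.15430) = 15.620 km
R3: √((-0.079·111.32)² + (0.290·72.87)²) = √(77.33936 + 446.57410) = 22.889 km
R4: √((-0.108·111.32)² + (-0.109·72.87)²) = √(144.54195 + 63.08855) = 14.409 km
R5: √((-0.146·111.32)² + (0.052·72.87)²) = √(264.15091 + 14.35834) = 16.689 km
R6: √((0.154·111.32)² + (0.281·72.87)²) = √(293.89205 + 419.28582) = 26.705 km
R7: √((-0.241·111.32)² + (-0.128·72.87)²) = √(719.74802 + 86.99964) = 28.403 km
R8: √((0.294·111.32)² + (0.380·72.87)²) = √(1071.12722 + 766.76933) = 42.871 km
R9: √((0.241·111.32)² + (0.155·72.87)²) = √(719.74802 + 127.57364) = 29.109 km
R10: √((-0.144·111.32)² + (-0.128·72.87)²) = √(256.96346 + 86.99964) = 18.546 km
R11: √((0.239·111.32)² + (0.367·72.87)²) = √(707.85157 + 715.20356) = 37.723 km
R12: √((0.072·111.32)² + (0.263·72.87)²) = √(64.24087 + 367.28994) = 20.773 km
Minimum: R1 at 12.359 km.

R1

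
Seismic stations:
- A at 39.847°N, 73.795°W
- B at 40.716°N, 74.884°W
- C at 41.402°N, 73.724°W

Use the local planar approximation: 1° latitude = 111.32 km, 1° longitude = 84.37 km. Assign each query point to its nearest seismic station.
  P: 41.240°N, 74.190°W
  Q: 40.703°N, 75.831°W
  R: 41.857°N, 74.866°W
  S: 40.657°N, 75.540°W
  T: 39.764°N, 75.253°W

P at 41.240°N, 74.190°W:
  A: √((-1.393·111.32)² + (0.395·84.37)²) = √(24046.32033 + 1110.63227) = 158.609 km
  B: √((-0.524·111.32)² + (-0.694·84.37)²) = √(3402.58489 + 3428.42805) = 82.650 km
  C: √((0.162·111.32)² + (0.466·84.37)²) = √(325.21939 + 1545.78088) = 43.255 km
  → nearest: C (43.255 km)
Q at 40.703°N, 75.831°W:
  A: √((-0.856·111.32)² + (2.036·84.37)²) = √(9080.16885 + 29507.44767) = 196.437 km
  B: √((0.013·111.32)² + (0.947·84.37)²) = √(2.09427 + 6383.75272) = 79.911 km
  C: √((0.699·111.32)² + (2.107·84.37)²) = √(6054.81317 + 31601.31605) = 194.052 km
  → nearest: B (79.911 km)
R at 41.857°N, 74.866°W:
  A: √((-2.010·111.32)² + (1.071·84.37)²) = √(50065.49451 + 8164.97839) = 241.310 km
  B: √((-1.141·111.32)² + (-0.018·84.37)²) = √(16133.09474 + 2.30633) = 127.025 km
  C: √((-0.455·111.32)² + (1.142·84.37)²) = √(2565.48328 + 9283.42656) = 108.853 km
  → nearest: C (108.853 km)
S at 40.657°N, 75.540°W:
  A: √((-0.810·111.32)² + (1.745·84.37)²) = √(8130.48463 + 21675.39202) = 172.644 km
  B: √((0.059·111.32)² + (0.656·84.37)²) = √(43.13705 + 3063.25941) = 55.735 km
  C: √((0.745·111.32)² + (1.816·84.37)²) = √(6877.94884 + 23475.11814) = 174.221 km
  → nearest: B (55.735 km)
T at 39.764°N, 75.253°W:
  A: √((0.083·111.32)² + (1.458·84.37)²) = √(85.36947 + 15131.81929) = 123.358 km
  B: √((0.952·111.32)² + (0.369·84.37)²) = √(11231.04823 + 969.23442) = 110.455 km
  C: √((1.638·111.32)² + (1.529·84.37)²) = √(33248.66331 + 16641.44634) = 223.361 km
  → nearest: B (110.455 km)

P→C; Q→B; R→C; S→B; T→B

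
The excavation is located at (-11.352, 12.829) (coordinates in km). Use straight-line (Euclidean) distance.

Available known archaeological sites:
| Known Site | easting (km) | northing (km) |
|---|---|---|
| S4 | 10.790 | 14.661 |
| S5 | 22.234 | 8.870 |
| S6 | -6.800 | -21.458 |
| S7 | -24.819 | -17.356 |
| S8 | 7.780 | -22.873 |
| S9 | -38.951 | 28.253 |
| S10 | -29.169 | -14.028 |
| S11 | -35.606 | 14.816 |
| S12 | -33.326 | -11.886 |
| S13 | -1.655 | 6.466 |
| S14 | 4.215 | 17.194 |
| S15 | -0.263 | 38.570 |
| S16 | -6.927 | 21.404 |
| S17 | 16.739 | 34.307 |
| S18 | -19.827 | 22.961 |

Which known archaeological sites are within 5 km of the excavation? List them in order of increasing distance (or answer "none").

none

Distances from (-11.352, 12.829):
S4: √((22.142)² + (1.832)²) = √(490.26816 + 3.35622) = 22.218 km
S5: √((33.586)² + (-3.959)²) = √(1128.01940 + 15.67368) = 33.819 km
S6: √((4.552)² + (-34.287)²) = √(20.72070 + 1175.59837) = 34.588 km
S7: √((-13.467)² + (-30.185)²) = √(181.36009 + 911.13423) = 33.053 km
S8: √((19.132)² + (-35.702)²) = √(366.03342 + 1274.63280) = 40.505 km
S9: √((-27.599)² + (15.424)²) = √(761.70480 + 237.89978) = 31.617 km
S10: √((-17.817)² + (-26.857)²) = √(317.44549 + 721.29845) = 32.230 km
S11: √((-24.254)² + (1.987)²) = √(588.25652 + 3.94817) = 24.335 km
S12: √((-21.974)² + (-24.715)²) = √(482.85668 + 610.83123) = 33.071 km
S13: √((9.697)² + (-6.363)²) = √(94.03181 + 40.48777) = 11.598 km
S14: √((15.567)² + (4.365)²) = √(242.33149 + 19.05322) = 16.167 km
S15: √((11.089)² + (25.741)²) = √(122.96592 + 662.59908) = 28.028 km
S16: √((4.425)² + (8.575)²) = √(19.58063 + 73.53062) = 9.649 km
S17: √((28.091)² + (21.478)²) = √(789.10428 + 461.30448) = 35.361 km
S18: √((-8.475)² + (10.132)²) = √(71.82563 + 102.65742) = 13.209 km
Threshold 5 km: none within range.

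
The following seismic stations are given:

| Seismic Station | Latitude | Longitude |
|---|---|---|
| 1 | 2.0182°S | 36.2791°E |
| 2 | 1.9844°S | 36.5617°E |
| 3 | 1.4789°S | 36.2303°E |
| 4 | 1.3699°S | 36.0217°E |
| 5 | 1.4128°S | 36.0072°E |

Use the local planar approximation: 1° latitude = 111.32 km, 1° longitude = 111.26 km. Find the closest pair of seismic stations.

4 and 5

Pairwise distances:
1–2: 31.6664 km
1–3: 60.2799 km
1–4: 77.6433 km
1–5: 73.8715 km
2–3: 67.2761 km
2–4: 91.0442 km
2–5: 88.6282 km
3–4: 26.1893 km
3–5: 25.8898 km
4–5: 5.0408 km
Closest pair: 4–5 at 5.0408 km.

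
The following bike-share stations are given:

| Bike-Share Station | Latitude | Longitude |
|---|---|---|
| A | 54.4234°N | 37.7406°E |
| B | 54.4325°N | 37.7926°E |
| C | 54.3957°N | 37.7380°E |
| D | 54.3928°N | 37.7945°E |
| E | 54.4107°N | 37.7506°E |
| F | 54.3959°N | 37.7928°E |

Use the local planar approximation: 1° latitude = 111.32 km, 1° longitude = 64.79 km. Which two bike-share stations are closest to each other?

Pairwise distances:
A–B: √((0.0091·111.32)² + (0.0520·64.79)²) = √(1.026193 + 11.350700) = 3.5181 km
A–C: √((-0.0277·111.32)² + (-0.0026·64.79)²) = √(9.508367 + 0.028377) = 3.0882 km
A–D: √((-0.0306·111.32)² + (0.0539·64.79)²) = √(11.603506 + 12.195328) = 4.8784 km
A–E: √((-0.0127·111.32)² + (0.0100·64.79)²) = √(1.998729 + 0.419774) = 1.5552 km
A–F: √((-0.0275·111.32)² + (0.0522·64.79)²) = √(9.371558 + 11.438181) = 4.5618 km
B–C: √((-0.0368·111.32)² + (-0.0546·64.79)²) = √(16.781935 + 12.514147) = 5.4126 km
B–D: √((-0.0397·111.32)² + (0.0019·64.79)²) = √(19.531132 + 0.015154) = 4.4211 km
B–E: √((-0.0218·111.32)² + (-0.0420·64.79)²) = √(5.889242 + 7.404821) = 3.6461 km
B–F: √((-0.0366·111.32)² + (0.0002·64.79)²) = √(16.600018 + 0.000168) = 4.0743 km
C–D: √((-0.0029·111.32)² + (0.0565·64.79)²) = √(0.104218 + 13.400249) = 3.6748 km
C–E: √((0.0150·111.32)² + (0.0126·64.79)²) = √(2.788232 + 0.666434) = 1.8587 km
C–F: √((0.0002·111.32)² + (0.0548·64.79)²) = √(0.000496 + 12.605993) = 3.5506 km
D–E: √((0.0179·111.32)² + (-0.0439·64.79)²) = √(3.970566 + 8.089934) = 3.4728 km
D–F: √((0.0031·111.32)² + (-0.0017·64.79)²) = √(0.119088 + 0.012131) = 0.3622 km
E–F: √((-0.0148·111.32)² + (0.0422·64.79)²) = √(2.714375 + 7.475511) = 3.1922 km
Closest pair: D–F at 0.3622 km.

D and F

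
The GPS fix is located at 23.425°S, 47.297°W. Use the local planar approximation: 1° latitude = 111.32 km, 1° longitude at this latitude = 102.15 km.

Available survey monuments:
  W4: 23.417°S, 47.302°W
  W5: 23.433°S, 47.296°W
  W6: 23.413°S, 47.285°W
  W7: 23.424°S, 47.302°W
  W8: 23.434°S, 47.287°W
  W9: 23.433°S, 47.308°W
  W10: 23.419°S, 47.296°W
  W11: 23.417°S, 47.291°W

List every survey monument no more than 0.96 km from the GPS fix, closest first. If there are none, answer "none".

W7, W10, W5

Distances from 23.425°S, 47.297°W:
W4: √((0.008·111.32)² + (-0.005·102.15)²) = √(0.79310 + 0.26087) = 1.027 km
W5: √((-0.008·111.32)² + (0.001·102.15)²) = √(0.79310 + 0.01043) = 0.896 km
W6: √((0.012·111.32)² + (0.012·102.15)²) = √(1.78447 + 1.50259) = 1.813 km
W7: √((0.001·111.32)² + (-0.005·102.15)²) = √(0.01239 + 0.26087) = 0.523 km
W8: √((-0.009·111.32)² + (0.010·102.15)²) = √(1.00376 + 1.04346) = 1.431 km
W9: √((-0.008·111.32)² + (-0.011·102.15)²) = √(0.79310 + 1.26259) = 1.434 km
W10: √((0.006·111.32)² + (0.001·102.15)²) = √(0.44612 + 0.01043) = 0.676 km
W11: √((0.008·111.32)² + (0.006·102.15)²) = √(0.79310 + 0.37565) = 1.081 km
Threshold 0.96 km: W7 (0.523 km), W10 (0.676 km), W5 (0.896 km) are within range.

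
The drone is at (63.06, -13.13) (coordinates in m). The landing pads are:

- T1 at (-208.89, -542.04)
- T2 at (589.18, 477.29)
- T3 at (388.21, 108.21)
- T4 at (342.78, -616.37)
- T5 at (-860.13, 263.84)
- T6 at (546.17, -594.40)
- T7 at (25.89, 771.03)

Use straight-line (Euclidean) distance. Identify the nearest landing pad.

Distances from (63.06, -13.13):
T1: √((-271.95)² + (-528.91)²) = √(73956.8025 + 279745.7881) = 594.73 m
T2: √((526.12)² + (490.42)²) = √(276802.2544 + 240511.7764) = 719.25 m
T3: √((325.15)² + (121.34)²) = √(105722.5225 + 14723.3956) = 347.05 m
T4: √((279.72)² + (-603.24)²) = √(78243.2784 + 363898.4976) = 664.94 m
T5: √((-923.19)² + (276.97)²) = √(852279.7761 + 76712.3809) = 963.84 m
T6: √((483.11)² + (-581.27)²) = √(233395.2721 + 337874.8129) = 755.82 m
T7: √((-37.17)² + (784.16)²) = √(1381.6089 + 614906.9056) = 785.04 m
Minimum: T3 at 347.05 m.

T3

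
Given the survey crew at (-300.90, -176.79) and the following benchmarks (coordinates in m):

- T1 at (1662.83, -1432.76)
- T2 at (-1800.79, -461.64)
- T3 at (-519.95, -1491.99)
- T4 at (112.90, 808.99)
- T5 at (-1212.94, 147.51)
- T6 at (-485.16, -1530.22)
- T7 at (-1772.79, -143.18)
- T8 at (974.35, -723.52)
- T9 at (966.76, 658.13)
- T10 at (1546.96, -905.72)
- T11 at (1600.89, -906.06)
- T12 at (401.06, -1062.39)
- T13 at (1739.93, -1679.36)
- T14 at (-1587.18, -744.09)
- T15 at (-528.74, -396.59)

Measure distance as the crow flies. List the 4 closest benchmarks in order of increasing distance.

Distances from (-300.90, -176.79):
T1: √((1963.73)² + (-1255.97)²) = √(3856235.5129 + 1577460.6409) = 2331.03 m
T2: √((-1499.89)² + (-284.85)²) = √(2249670.0121 + 81139.5225) = 1526.70 m
T3: √((-219.05)² + (-1315.20)²) = √(47982.9025 + 1729751.0400) = 1333.32 m
T4: √((413.80)² + (985.78)²) = √(171230.4400 + 971762.2084) = 1069.11 m
T5: √((-912.04)² + (324.30)²) = √(831816.9616 + 105170.4900) = 967.98 m
T6: √((-184.26)² + (-1353.43)²) = √(33951.7476 + 1831772.7649) = 1365.92 m
T7: √((-1471.89)² + (33.61)²) = √(2166460.1721 + 1129.6321) = 1472.27 m
T8: √((1275.25)² + (-546.73)²) = √(1626262.5625 + 298913.6929) = 1387.51 m
T9: √((1267.66)² + (834.92)²) = √(1606961.8756 + 697091.4064) = 1517.91 m
T10: √((1847.86)² + (-728.93)²) = √(3414586.5796 + 531338.9449) = 1986.44 m
T11: √((1901.79)² + (-729.27)²) = √(3616805.2041 + 531834.7329) = 2036.82 m
T12: √((701.96)² + (-885.60)²) = √(492747.8416 + 784287.3600) = 1130.06 m
T13: √((2040.83)² + (-1502.57)²) = √(4164987.0889 + 2257716.6049) = 2534.31 m
T14: √((-1286.28)² + (-567.30)²) = √(1654516.2384 + 321829.2900) = 1405.83 m
T15: √((-227.84)² + (-219.80)²) = √(51911.0656 + 48312.0400) = 316.58 m
Sorted: T15 (316.58 m) < T5 (967.98 m) < T4 (1069.11 m) < T12 (1130.06 m) < T3 (1333.32 m) < T6 (1365.92 m) < …

T15, T5, T4, T12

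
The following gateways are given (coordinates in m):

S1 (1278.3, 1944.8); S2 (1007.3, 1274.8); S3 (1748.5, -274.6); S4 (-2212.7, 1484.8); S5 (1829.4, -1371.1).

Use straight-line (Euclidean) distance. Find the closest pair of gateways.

Pairwise distances:
S1–S2: 722.7 m
S3–S5: 1099.5 m
S2–S3: 1717.6 m
S1–S3: 2268.7 m
S2–S5: 2770.7 m
S2–S4: 3226.8 m
S1–S5: 3361.4 m
S1–S4: 3521.2 m
S3–S4: 4334.4 m
S4–S5: 4949.2 m
Closest pair: S1–S2 at 722.7 m.

S1 and S2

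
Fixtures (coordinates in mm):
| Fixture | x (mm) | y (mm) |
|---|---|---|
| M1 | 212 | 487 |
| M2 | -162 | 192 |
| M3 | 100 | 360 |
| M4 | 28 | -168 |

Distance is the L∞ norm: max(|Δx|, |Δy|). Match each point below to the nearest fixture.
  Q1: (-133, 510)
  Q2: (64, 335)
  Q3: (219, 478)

Q1 at (-133, 510):
  M1: max(|345|, |-23|) = 345 mm
  M2: max(|-29|, |-318|) = 318 mm
  M3: max(|233|, |-150|) = 233 mm
  M4: max(|161|, |-678|) = 678 mm
  → nearest: M3 (233 mm)
Q2 at (64, 335):
  M1: max(|148|, |152|) = 152 mm
  M2: max(|-226|, |-143|) = 226 mm
  M3: max(|36|, |25|) = 36 mm
  M4: max(|-36|, |-503|) = 503 mm
  → nearest: M3 (36 mm)
Q3 at (219, 478):
  M1: max(|-7|, |9|) = 9 mm
  M2: max(|-381|, |-286|) = 381 mm
  M3: max(|-119|, |-118|) = 119 mm
  M4: max(|-191|, |-646|) = 646 mm
  → nearest: M1 (9 mm)

Q1→M3; Q2→M3; Q3→M1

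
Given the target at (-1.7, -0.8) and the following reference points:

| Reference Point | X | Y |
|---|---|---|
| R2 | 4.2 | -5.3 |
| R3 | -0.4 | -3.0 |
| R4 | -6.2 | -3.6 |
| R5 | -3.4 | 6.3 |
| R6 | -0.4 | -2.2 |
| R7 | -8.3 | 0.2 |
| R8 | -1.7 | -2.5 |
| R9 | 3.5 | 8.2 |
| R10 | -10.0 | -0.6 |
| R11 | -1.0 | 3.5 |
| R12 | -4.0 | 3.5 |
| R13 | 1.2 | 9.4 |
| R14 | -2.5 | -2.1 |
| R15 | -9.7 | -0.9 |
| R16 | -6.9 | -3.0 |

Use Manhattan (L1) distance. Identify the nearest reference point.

Distances from (-1.7, -0.8):
R2: |5.9| + |-4.5| = 5.9 + 4.5 = 10.4
R3: |1.3| + |-2.2| = 1.3 + 2.2 = 3.5
R4: |-4.5| + |-2.8| = 4.5 + 2.8 = 7.3
R5: |-1.7| + |7.1| = 1.7 + 7.1 = 8.8
R6: |1.3| + |-1.4| = 1.3 + 1.4 = 2.7
R7: |-6.6| + |1.0| = 6.6 + 1.0 = 7.6
R8: |0.0| + |-1.7| = 0.0 + 1.7 = 1.7
R9: |5.2| + |9.0| = 5.2 + 9.0 = 14.2
R10: |-8.3| + |0.2| = 8.3 + 0.2 = 8.5
R11: |0.7| + |4.3| = 0.7 + 4.3 = 5.0
R12: |-2.3| + |4.3| = 2.3 + 4.3 = 6.6
R13: |2.9| + |10.2| = 2.9 + 10.2 = 13.1
R14: |-0.8| + |-1.3| = 0.8 + 1.3 = 2.1
R15: |-8.0| + |-0.1| = 8.0 + 0.1 = 8.1
R16: |-5.2| + |-2.2| = 5.2 + 2.2 = 7.4
Minimum: R8 at 1.7.

R8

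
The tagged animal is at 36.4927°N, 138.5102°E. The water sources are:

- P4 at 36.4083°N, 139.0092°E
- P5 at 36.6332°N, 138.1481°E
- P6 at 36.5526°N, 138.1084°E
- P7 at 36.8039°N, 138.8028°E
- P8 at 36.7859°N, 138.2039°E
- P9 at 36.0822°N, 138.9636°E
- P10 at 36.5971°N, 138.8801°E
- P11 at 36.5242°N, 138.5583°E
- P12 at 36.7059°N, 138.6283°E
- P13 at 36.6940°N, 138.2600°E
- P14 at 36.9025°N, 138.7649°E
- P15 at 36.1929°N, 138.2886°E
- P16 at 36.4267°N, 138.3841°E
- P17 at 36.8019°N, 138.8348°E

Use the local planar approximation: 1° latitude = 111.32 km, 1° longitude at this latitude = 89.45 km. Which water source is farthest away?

Distances from 36.4927°N, 138.5102°E:
P4: √((-0.0844·111.32)² + (0.4990·89.45)²) = √(88.273691 + 1992.332324) = 45.6137 km
P5: √((0.1405·111.32)² + (-0.3621·89.45)²) = √(244.623989 + 1049.102059) = 35.9684 km
P6: √((0.0599·111.32)² + (-0.4018·89.45)²) = √(44.463131 + 1291.756200) = 36.5543 km
P7: √((0.3112·111.32)² + (0.2926·89.45)²) = √(1200.122483 + 685.029593) = 43.4183 km
P8: √((0.2932·111.32)² + (-0.3063·89.45)²) = √(1065.305888 + 750.679720) = 42.6144 km
P9: √((-0.4105·111.32)² + (0.4534·89.45)²) = √(2088.203014 + 1644.840237) = 61.0986 km
P10: √((0.1044·111.32)² + (0.3699·89.45)²) = √(135.066421 + 1094.786296) = 35.0693 km
P11: √((0.0315·111.32)² + (0.0481·89.45)²) = √(12.296103 + 18.511893) = 5.5505 km
P12: √((0.2132·111.32)² + (0.1181·89.45)²) = √(563.275415 + 111.599047) = 25.9783 km
P13: √((0.2013·111.32)² + (-0.2502·89.45)²) = √(502.150553 + 500.881857) = 31.6707 km
P14: √((0.4098·111.32)² + (0.2547·89.45)²) = √(2081.087322 + 519.061216) = 50.9917 km
P15: √((-0.2998·111.32)² + (-0.2216·89.45)²) = √(1113.806255 + 392.916441) = 38.8165 km
P16: √((-0.0660·111.32)² + (-0.1261·89.45)²) = √(53.980172 + 127.230391) = 13.4614 km
P17: √((0.3092·111.32)² + (0.3246·89.45)²) = √(1184.746313 + 843.058518) = 45.0312 km
Maximum: P9 at 61.0986 km.

P9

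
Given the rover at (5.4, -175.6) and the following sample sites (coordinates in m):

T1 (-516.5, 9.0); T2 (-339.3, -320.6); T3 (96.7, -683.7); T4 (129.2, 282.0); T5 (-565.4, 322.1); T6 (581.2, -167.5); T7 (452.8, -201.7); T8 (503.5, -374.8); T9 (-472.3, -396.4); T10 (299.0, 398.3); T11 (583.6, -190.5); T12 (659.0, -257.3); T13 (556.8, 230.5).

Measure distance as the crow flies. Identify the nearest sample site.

T2

Distances from (5.4, -175.6):
T1: 553.6 m
T2: 374.0 m
T3: 516.2 m
T4: 474.1 m
T5: 757.3 m
T6: 575.9 m
T7: 448.2 m
T8: 536.5 m
T9: 526.3 m
T10: 644.6 m
T11: 578.4 m
T12: 658.7 m
T13: 684.8 m
Minimum: T2 at 374.0 m.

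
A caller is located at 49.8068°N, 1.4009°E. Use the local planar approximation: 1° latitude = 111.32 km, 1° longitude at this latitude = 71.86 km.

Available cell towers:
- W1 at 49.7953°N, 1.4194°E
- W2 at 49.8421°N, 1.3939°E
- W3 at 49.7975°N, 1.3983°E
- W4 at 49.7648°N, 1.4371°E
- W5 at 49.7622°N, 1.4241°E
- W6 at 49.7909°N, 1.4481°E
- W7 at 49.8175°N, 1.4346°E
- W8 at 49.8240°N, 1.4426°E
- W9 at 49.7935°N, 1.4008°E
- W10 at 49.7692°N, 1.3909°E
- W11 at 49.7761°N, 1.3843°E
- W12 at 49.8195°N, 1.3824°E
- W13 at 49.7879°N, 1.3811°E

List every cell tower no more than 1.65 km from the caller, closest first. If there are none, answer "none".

W3, W9

Distances from 49.8068°N, 1.4009°E:
W1: 1.8456 km
W2: 3.9617 km
W3: 1.0520 km
W4: 5.3504 km
W5: 5.2373 km
W6: 3.8258 km
W7: 2.6988 km
W8: 3.5560 km
W9: 1.4806 km
W10: 4.2469 km
W11: 3.6197 km
W12: 1.9406 km
W13: 2.5399 km
Threshold 1.65 km: W3 (1.0520 km), W9 (1.4806 km) are within range.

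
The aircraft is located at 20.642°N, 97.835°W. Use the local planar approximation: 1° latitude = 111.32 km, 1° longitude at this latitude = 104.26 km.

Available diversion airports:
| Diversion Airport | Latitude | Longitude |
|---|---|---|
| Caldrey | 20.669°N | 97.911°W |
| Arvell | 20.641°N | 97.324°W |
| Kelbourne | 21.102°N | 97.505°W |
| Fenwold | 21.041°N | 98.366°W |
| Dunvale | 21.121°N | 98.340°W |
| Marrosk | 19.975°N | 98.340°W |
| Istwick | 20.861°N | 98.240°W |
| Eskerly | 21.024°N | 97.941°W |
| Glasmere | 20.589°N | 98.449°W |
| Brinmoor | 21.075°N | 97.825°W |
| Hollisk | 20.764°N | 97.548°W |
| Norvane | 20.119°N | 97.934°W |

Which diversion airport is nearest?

Distances from 20.642°N, 97.835°W:
Caldrey: √((0.027·111.32)² + (-0.076·104.26)²) = √(9.03387 + 62.78597) = 8.475 km
Arvell: √((-0.001·111.32)² + (0.511·104.26)²) = √(0.01239 + 2838.42381) = 53.277 km
Kelbourne: √((0.460·111.32)² + (0.330·104.26)²) = √(2622.17733 + 1183.75907) = 61.692 km
Fenwold: √((0.399·111.32)² + (-0.531·104.26)²) = √(1972.84146 + 3064.95769) = 70.977 km
Dunvale: √((0.479·111.32)² + (-0.505·104.26)²) = √(2843.26554 + 2772.15939) = 74.936 km
Marrosk: √((-0.667·111.32)² + (-0.505·104.26)²) = √(5513.12784 + 2772.15939) = 91.024 km
Istwick: √((0.219·111.32)² + (-0.405·104.26)²) = √(594.33954 + 1782.97596) = 48.758 km
Eskerly: √((0.382·111.32)² + (-0.106·104.26)²) = √(1808.31099 + 122.13698) = 43.937 km
Glasmere: √((-0.053·111.32)² + (-0.614·104.26)²) = √(34.80953 + 4098.00216) = 64.287 km
Brinmoor: √((0.433·111.32)² + (0.010·104.26)²) = √(2323.39039 + 1.08701) = 48.213 km
Hollisk: √((0.122·111.32)² + (0.287·104.26)²) = √(184.44465 + 895.36319) = 32.860 km
Norvane: √((-0.523·111.32)² + (-0.099·104.26)²) = √(3389.61032 + 106.53832) = 59.128 km
Minimum: Caldrey at 8.475 km.

Caldrey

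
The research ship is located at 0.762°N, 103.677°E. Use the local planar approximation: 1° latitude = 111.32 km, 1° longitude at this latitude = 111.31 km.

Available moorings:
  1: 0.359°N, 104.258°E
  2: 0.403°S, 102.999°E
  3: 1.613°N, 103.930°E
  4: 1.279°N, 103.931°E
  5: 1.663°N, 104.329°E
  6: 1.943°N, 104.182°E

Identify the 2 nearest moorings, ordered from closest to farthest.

4, 1

Distances from 0.762°N, 103.677°E:
1: √((-0.403·111.32)² + (0.581·111.31)²) = √(2012.59546 + 4182.35247) = 78.708 km
2: √((-1.165·111.32)² + (-0.678·111.31)²) = √(16818.92547 + 5695.44619) = 150.048 km
3: √((0.851·111.32)² + (0.253·111.31)²) = √(8974.40192 + 793.06614) = 98.831 km
4: √((0.517·111.32)² + (0.254·111.31)²) = √(3312.28335 + 799.34783) = 64.122 km
5: √((0.901·111.32)² + (0.652·111.31)²) = √(10059.95359 + 5267.00289) = 123.802 km
6: √((1.181·111.32)² + (0.505·111.31)²) = √(17284.07693 + 3159.73835) = 142.982 km
Sorted: 4 (64.122 km) < 1 (78.708 km) < 3 (98.831 km) < 5 (123.802 km) < …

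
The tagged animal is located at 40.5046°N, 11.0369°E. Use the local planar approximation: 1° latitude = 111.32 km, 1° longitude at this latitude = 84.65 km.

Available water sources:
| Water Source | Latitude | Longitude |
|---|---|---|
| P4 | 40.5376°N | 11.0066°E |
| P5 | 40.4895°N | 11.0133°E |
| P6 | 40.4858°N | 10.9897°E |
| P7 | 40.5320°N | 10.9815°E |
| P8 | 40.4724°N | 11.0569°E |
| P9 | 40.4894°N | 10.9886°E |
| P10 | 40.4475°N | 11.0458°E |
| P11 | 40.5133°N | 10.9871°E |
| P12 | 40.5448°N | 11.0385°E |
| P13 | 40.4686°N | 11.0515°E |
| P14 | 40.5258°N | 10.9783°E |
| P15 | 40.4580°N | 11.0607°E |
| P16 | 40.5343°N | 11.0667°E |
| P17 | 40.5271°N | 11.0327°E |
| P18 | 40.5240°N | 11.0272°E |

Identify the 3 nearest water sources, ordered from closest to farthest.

Distances from 40.5046°N, 11.0369°E:
P4: √((0.0330·111.32)² + (-0.0303·84.65)²) = √(13.495043 + 6.578686) = 4.4804 km
P5: √((-0.0151·111.32)² + (-0.0236·84.65)²) = √(2.825532 + 3.990965) = 2.6108 km
P6: √((-0.0188·111.32)² + (-0.0472·84.65)²) = √(4.379879 + 15.963860) = 4.5104 km
P7: √((0.0274·111.32)² + (-0.0554·84.65)²) = √(9.303525 + 21.992442) = 5.5943 km
P8: √((-0.0322·111.32)² + (0.0200·84.65)²) = √(12.848669 + 2.866249) = 3.9642 km
P9: √((-0.0152·111.32)² + (-0.0483·84.65)²) = √(2.863081 + 16.716609) = 4.4249 km
P10: √((-0.0571·111.32)² + (0.0089·84.65)²) = √(40.403465 + 0.567589) = 6.4009 km
P11: √((0.0087·111.32)² + (-0.0498·84.65)²) = √(0.937961 + 17.771030) = 4.3254 km
P12: √((0.0402·111.32)² + (0.0016·84.65)²) = √(20.026198 + 0.018344) = 4.4771 km
P13: √((-0.0360·111.32)² + (0.0146·84.65)²) = √(16.060217 + 1.527424) = 4.1938 km
P14: √((0.0212·111.32)² + (-0.0586·84.65)²) = √(5.569524 + 24.606461) = 5.4933 km
P15: √((-0.0466·111.32)² + (0.0238·84.65)²) = √(26.910281 + 4.058895) = 5.5650 km
P16: √((0.0297·111.32)² + (0.0298·84.65)²) = √(10.930985 + 6.363359) = 4.1586 km
P17: √((0.0225·111.32)² + (-0.0042·84.65)²) = √(6.273522 + 0.126402) = 2.5298 km
P18: √((0.0194·111.32)² + (-0.0097·84.65)²) = √(4.663907 + 0.674213) = 2.3104 km
Sorted: P18 (2.3104 km) < P17 (2.5298 km) < P5 (2.6108 km) < P8 (3.9642 km) < P16 (4.1586 km) < …

P18, P17, P5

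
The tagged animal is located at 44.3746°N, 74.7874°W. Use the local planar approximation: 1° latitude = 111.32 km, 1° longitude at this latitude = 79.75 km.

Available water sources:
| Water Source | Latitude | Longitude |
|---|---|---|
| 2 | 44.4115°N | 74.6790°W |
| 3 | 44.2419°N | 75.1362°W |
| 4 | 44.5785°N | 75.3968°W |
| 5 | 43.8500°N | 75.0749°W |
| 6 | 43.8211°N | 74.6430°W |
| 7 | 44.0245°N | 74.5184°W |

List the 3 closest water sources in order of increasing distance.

Distances from 44.3746°N, 74.7874°W:
2: √((0.0369·111.32)² + (0.1084·79.75)²) = √(16.873265 + 74.734296) = 9.5712 km
3: √((-0.1327·111.32)² + (-0.3488·79.75)²) = √(218.216829 + 773.774362) = 31.4959 km
4: √((0.2039·111.32)² + (-0.6094·79.75)²) = √(515.205923 + 2361.925980) = 53.6389 km
5: √((-0.5246·111.32)² + (-0.2875·79.75)²) = √(3410.381532 + 525.698916) = 62.7382 km
6: √((-0.5535·111.32)² + (0.1444·79.75)²) = √(3796.484628 + 132.615953) = 62.6825 km
7: √((-0.3501·111.32)² + (0.2690·79.75)²) = √(1518.905018 + 460.220483) = 44.4874 km
Sorted: 2 (9.5712 km) < 3 (31.4959 km) < 7 (44.4874 km) < 4 (53.6389 km) < 6 (62.6825 km) < …

2, 3, 7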